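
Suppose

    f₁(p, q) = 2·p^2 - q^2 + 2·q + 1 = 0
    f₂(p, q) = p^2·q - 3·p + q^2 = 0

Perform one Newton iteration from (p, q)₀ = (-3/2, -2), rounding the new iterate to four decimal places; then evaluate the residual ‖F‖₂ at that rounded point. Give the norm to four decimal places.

At (-3/2, -2): F = (-2.5000, 4.0000).
Jacobian J = [[4·p, -2·q + 2], [2·p·q - 3, p^2 + 2·q]].
At the point, J = [[-6.0000, 6.0000], [3.0000, -1.7500]] (det J = -7.5000).
Solving J·Δ = −F gives Δ = (-2.6167, -2.2000).
Then the next iterate is (p, q)₁ = (-4.1167, -4.2000).
Re-evaluating at (-4.1167, -4.2000): F = (8.854438, -41.188219), so ‖F‖₂ = 42.1292.

42.1292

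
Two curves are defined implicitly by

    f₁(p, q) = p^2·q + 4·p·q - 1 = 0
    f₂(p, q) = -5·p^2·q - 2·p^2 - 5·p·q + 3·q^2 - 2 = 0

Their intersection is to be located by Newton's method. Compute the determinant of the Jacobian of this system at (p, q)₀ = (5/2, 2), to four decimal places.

566.0000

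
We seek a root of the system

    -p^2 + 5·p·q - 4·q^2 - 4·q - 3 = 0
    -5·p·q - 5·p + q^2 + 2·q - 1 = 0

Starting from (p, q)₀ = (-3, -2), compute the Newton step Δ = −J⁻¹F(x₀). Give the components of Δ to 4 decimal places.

At (-3, -2): F = (10.0000, -16.0000).
Jacobian J = [[-2·p + 5·q, 5·p - 8·q - 4], [-5·q - 5, -5·p + 2·q + 2]].
At the point, J = [[-4.0000, -3.0000], [5.0000, 13.0000]] (det J = -37.0000).
Solving J·Δ = −F gives Δ = (2.2162, 0.3784).

(2.2162, 0.3784)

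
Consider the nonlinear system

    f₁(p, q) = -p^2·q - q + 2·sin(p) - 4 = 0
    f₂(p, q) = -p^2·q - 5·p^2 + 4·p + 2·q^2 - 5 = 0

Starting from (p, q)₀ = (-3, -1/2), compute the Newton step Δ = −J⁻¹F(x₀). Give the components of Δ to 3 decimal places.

(1.584, -0.717)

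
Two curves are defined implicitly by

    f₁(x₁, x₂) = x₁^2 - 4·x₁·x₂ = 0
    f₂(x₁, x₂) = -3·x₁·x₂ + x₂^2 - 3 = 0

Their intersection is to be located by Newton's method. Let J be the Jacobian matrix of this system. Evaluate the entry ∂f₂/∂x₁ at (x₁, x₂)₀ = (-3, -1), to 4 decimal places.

3.0000

∂f₂/∂x₁ = -3·x₂.
At (-3, -1) this is 3.0000.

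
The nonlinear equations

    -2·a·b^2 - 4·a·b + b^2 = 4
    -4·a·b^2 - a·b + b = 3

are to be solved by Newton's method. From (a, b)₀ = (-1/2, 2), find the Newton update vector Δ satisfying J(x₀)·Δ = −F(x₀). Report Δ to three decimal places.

At (-1/2, 2): F = (8.000, 8.000).
Jacobian J = [[-2·b^2 - 4·b, -4·a·b - 4·a + 2·b], [-4·b^2 - b, -8·a·b - a + 1]].
At the point, J = [[-16.000, 10.000], [-18.000, 9.500]] (det J = 28.000).
Solving J·Δ = −F gives Δ = (0.143, -0.571).

(0.143, -0.571)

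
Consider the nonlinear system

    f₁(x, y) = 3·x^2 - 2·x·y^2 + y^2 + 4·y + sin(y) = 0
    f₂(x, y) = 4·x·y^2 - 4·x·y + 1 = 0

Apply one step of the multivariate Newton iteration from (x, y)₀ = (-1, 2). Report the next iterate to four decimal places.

(3.1040, 4.1527)

At (-1, 2): F = (23.909297, -7.0000).
Jacobian J = [[6·x - 2·y^2, -4·x·y + 2·y + cos(y) + 4], [4·y^2 - 4·y, 8·x·y - 4·x]].
At the point, J = [[-14.0000, 15.583853], [8.0000, -12.0000]] (det J = 43.329175).
Solving J·Δ = −F gives Δ = (4.1040, 2.1527).
Then the next iterate is (x, y)₁ = (3.1040, 4.1527).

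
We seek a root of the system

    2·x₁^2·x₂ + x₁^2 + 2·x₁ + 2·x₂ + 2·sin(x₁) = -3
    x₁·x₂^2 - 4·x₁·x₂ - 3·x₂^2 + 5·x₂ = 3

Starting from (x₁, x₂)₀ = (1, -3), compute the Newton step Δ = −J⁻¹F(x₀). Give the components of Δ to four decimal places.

At (1, -3): F = (-4.317058, -24.0000).
Jacobian J = [[4·x₁·x₂ + 2·x₁ + 2·cos(x₁) + 2, 2·x₁^2 + 2], [x₂^2 - 4·x₂, 2·x₁·x₂ - 4·x₁ - 6·x₂ + 5]].
At the point, J = [[-6.919395, 4.0000], [21.0000, 13.0000]] (det J = -173.952140).
Solving J·Δ = −F gives Δ = (0.2292, 1.4758).

(0.2292, 1.4758)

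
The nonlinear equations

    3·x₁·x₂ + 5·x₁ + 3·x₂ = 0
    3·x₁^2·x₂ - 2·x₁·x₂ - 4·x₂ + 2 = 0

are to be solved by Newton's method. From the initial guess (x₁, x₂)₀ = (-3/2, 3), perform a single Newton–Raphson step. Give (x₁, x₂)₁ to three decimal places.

(-0.206, 7.081)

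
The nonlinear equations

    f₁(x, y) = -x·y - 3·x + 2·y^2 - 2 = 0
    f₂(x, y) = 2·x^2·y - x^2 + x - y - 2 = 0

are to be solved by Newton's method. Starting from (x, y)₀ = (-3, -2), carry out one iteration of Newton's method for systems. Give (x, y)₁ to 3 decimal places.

(-2.370, -0.326)

At (-3, -2): F = (9.000, -48.000).
Jacobian J = [[-y - 3, -x + 4·y], [4·x·y - 2·x + 1, 2·x^2 - 1]].
At the point, J = [[-1.000, -5.000], [31.000, 17.000]] (det J = 138.000).
Solving J·Δ = −F gives Δ = (0.630, 1.674).
Then the next iterate is (x, y)₁ = (-2.370, -0.326).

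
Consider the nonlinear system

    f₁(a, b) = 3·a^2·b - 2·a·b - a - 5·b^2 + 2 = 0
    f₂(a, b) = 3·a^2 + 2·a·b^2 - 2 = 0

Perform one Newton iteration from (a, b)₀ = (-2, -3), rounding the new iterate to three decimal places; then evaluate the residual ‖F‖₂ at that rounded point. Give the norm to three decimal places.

At (-2, -3): F = (-89.000, -26.000).
Jacobian J = [[6·a·b - 2·b - 1, 3·a^2 - 2·a - 10·b], [6·a + 2·b^2, 4·a·b]].
At the point, J = [[41.000, 46.000], [6.000, 24.000]] (det J = 708.000).
Solving J·Δ = −F gives Δ = (1.328, 0.751).
Then the next iterate is (a, b)₁ = (-0.672, -2.249).
Re-evaluating at (-0.672, -2.249): F = (-28.68750, -7.44320), so ‖F‖₂ = 29.637.

29.637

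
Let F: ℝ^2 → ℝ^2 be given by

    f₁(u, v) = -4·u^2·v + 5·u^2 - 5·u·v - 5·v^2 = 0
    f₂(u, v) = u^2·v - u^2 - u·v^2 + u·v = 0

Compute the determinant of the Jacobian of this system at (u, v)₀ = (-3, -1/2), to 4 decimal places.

13.5000

J = [[-8·u·v + 10·u - 5·v, -4·u^2 - 5·u - 10·v], [2·u·v - 2·u - v^2 + v, u^2 - 2·u·v + u]].
At the point, J = [[-39.5000, -16.0000], [8.2500, 3.0000]].
det J = 13.5000.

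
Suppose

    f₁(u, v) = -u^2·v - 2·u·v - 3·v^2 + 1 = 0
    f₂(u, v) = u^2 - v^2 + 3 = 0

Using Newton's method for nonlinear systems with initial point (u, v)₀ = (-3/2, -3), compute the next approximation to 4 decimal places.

(1.0931, -1.0784)

At (-3/2, -3): F = (-28.2500, -3.7500).
Jacobian J = [[-2·u·v - 2·v, -u^2 - 2·u - 6·v], [2·u, -2·v]].
At the point, J = [[-3.0000, 18.7500], [-3.0000, 6.0000]] (det J = 38.2500).
Solving J·Δ = −F gives Δ = (2.5931, 1.9216).
Then the next iterate is (u, v)₁ = (1.0931, -1.0784).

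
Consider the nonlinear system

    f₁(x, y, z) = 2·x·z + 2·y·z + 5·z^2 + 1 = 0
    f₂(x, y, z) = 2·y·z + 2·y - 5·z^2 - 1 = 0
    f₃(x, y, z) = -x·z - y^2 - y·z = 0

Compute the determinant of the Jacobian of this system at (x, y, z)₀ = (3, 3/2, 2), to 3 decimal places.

36.000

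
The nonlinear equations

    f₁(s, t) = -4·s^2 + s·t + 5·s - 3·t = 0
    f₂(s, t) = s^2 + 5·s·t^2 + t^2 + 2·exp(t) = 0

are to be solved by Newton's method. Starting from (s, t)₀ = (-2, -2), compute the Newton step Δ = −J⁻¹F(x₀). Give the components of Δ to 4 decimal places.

(0.9608, 0.4510)

At (-2, -2): F = (-16.0000, -31.729329).
Jacobian J = [[-8·s + t + 5, s - 3], [2·s + 5·t^2, 10·s·t + 2·t + 2·exp(t)]].
At the point, J = [[19.0000, -5.0000], [16.0000, 36.270671]] (det J = 769.142741).
Solving J·Δ = −F gives Δ = (0.9608, 0.4510).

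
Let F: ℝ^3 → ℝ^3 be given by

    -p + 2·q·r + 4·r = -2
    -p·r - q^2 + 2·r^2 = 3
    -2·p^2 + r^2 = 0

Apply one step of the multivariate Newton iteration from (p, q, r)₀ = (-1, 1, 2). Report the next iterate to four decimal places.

(-0.4828, -1.0948, 0.9828)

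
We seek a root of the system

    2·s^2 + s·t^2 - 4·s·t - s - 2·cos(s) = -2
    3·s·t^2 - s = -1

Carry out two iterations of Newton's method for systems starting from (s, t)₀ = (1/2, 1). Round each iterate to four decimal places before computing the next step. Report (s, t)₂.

(-0.3000, 1.3341)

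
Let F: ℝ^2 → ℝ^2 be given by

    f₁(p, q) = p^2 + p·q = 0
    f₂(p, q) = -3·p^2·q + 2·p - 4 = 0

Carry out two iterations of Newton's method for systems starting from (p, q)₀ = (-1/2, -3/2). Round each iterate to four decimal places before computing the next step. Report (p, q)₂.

(3.2872, -5.6083)

At (-1/2, -3/2): F = (1.0000, -3.8750).
Jacobian J = [[2·p + q, p], [-6·p·q + 2, -3·p^2]].
At the point, J = [[-2.5000, -0.5000], [-2.5000, -0.7500]] (det J = 0.6250).
Solving J·Δ = −F gives Δ = (4.3000, -19.5000).
Then the next iterate is (p, q)₁ = (3.8000, -21.0000).
Round to (3.8000, -21.0000) and repeat: F = (-65.3600, 913.3200), J = [[-13.4000, 3.8000], [480.8000, -43.3200]].
Δ = (-0.5128, 15.3917), so (p, q)₂ = (3.2872, -5.6083).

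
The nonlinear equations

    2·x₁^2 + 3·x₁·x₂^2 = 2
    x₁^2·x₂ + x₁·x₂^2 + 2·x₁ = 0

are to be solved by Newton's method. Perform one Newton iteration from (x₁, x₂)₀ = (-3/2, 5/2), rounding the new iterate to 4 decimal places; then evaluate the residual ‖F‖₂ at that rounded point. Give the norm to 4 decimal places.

3.4975

At (-3/2, 5/2): F = (-25.6250, -6.7500).
Jacobian J = [[4·x₁ + 3·x₂^2, 6·x₁·x₂], [2·x₁·x₂ + x₂^2 + 2, x₁^2 + 2·x₁·x₂]].
At the point, J = [[12.7500, -22.5000], [0.7500, -5.2500]] (det J = -50.0625).
Solving J·Δ = −F gives Δ = (-0.3464, -1.3352).
Then the next iterate is (x₁, x₂)₁ = (-1.8464, 1.1648).
Re-evaluating at (-1.8464, 1.1648): F = (-2.696974, -2.226892), so ‖F‖₂ = 3.4975.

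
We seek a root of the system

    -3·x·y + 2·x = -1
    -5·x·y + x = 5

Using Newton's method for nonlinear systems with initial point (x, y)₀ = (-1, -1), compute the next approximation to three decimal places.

(-2.857, 3.429)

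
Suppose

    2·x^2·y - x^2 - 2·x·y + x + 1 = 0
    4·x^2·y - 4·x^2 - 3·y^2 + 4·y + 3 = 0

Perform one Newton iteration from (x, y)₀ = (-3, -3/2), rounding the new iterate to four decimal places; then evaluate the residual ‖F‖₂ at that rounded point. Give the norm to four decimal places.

At (-3, -3/2): F = (-47.0000, -99.7500).
Jacobian J = [[4·x·y - 2·x - 2·y + 1, 2·x^2 - 2·x], [8·x·y - 8·x, 4·x^2 - 6·y + 4]].
At the point, J = [[28.0000, 24.0000], [60.0000, 49.0000]] (det J = -68.0000).
Solving J·Δ = −F gives Δ = (1.3382, 0.3971).
Then the next iterate is (x, y)₁ = (-1.6618, -1.1029).
Re-evaluating at (-1.6618, -1.1029): F = (-13.180469, -28.290065), so ‖F‖₂ = 31.2098.

31.2098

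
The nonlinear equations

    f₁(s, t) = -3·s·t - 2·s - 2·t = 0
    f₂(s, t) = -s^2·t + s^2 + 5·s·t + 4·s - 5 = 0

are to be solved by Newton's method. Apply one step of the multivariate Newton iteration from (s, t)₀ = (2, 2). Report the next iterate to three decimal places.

(1.000, 0.500)

At (2, 2): F = (-20.000, 19.000).
Jacobian J = [[-3·t - 2, -3·s - 2], [-2·s·t + 2·s + 5·t + 4, -s^2 + 5·s]].
At the point, J = [[-8.000, -8.000], [10.000, 6.000]] (det J = 32.000).
Solving J·Δ = −F gives Δ = (-1.000, -1.500).
Then the next iterate is (s, t)₁ = (1.000, 0.500).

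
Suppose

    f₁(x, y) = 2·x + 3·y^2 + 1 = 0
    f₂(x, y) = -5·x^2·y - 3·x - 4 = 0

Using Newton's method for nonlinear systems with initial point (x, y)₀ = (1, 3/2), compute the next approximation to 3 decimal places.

(0.462, 0.536)

At (1, 3/2): F = (9.750, -14.500).
Jacobian J = [[2, 6·y], [-10·x·y - 3, -5·x^2]].
At the point, J = [[2.000, 9.000], [-18.000, -5.000]] (det J = 152.000).
Solving J·Δ = −F gives Δ = (-0.538, -0.964).
Then the next iterate is (x, y)₁ = (0.462, 0.536).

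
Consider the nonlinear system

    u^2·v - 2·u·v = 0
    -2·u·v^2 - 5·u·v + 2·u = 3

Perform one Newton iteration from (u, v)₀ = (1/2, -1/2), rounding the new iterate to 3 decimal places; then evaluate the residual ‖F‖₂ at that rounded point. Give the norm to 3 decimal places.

At (1/2, -1/2): F = (0.375, -1.000).
Jacobian J = [[2·u·v - 2·v, u^2 - 2·u], [-2·v^2 - 5·v + 2, -4·u·v - 5·u]].
At the point, J = [[0.500, -0.750], [4.000, -1.500]] (det J = 2.250).
Solving J·Δ = −F gives Δ = (0.583, 0.889).
Then the next iterate is (u, v)₁ = (1.083, 0.389).
Re-evaluating at (1.083, 0.389): F = (-0.38632, -3.26820), so ‖F‖₂ = 3.291.

3.291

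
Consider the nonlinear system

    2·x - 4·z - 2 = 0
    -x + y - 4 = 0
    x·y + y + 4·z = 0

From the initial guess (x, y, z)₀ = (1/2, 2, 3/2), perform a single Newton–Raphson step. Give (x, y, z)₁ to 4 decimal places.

(-0.5455, 3.4545, -0.7727)

At (1/2, 2, 3/2): F = (-7.0000, -2.5000, 9.0000).
Jacobian J = [[2, 0, -4], [-1, 1, 0], [y, x + 1, 4]].
At the point, J = [[2.0000, 0.0000, -4.0000], [-1.0000, 1.0000, 0.0000], [2.0000, 1.5000, 4.0000]] (det J = 22.0000).
Solving J·Δ = −F gives Δ = (-1.0455, 1.4545, -2.2727).
Then the next iterate is (x, y, z)₁ = (-0.5455, 3.4545, -0.7727).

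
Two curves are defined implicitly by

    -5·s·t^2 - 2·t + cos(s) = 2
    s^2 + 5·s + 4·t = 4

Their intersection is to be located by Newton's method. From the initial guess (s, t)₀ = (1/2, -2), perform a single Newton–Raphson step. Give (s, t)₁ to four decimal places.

At (1/2, -2): F = (-7.122417, -9.2500).
Jacobian J = [[-5·t^2 - sin(s), -10·s·t - 2], [2·s + 5, 4]].
At the point, J = [[-20.479426, 8.0000], [6.0000, 4.0000]] (det J = -129.917702).
Solving J·Δ = −F gives Δ = (0.3503, 1.7870).
Then the next iterate is (s, t)₁ = (0.8503, -0.2130).

(0.8503, -0.2130)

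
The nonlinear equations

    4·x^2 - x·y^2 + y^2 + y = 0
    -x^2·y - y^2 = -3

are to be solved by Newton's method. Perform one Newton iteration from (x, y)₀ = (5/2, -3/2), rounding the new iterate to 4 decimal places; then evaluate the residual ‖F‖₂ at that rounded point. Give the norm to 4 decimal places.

6.0265

At (5/2, -3/2): F = (20.1250, 10.1250).
Jacobian J = [[8·x - y^2, -2·x·y + 2·y + 1], [-2·x·y, -x^2 - 2·y]].
At the point, J = [[17.7500, 5.5000], [7.5000, -3.2500]] (det J = -98.9375).
Solving J·Δ = −F gives Δ = (-1.2239, 0.2909).
Then the next iterate is (x, y)₁ = (1.2761, -1.2091).
Re-evaluating at (1.2761, -1.2091): F = (4.900988, 3.507013), so ‖F‖₂ = 6.0265.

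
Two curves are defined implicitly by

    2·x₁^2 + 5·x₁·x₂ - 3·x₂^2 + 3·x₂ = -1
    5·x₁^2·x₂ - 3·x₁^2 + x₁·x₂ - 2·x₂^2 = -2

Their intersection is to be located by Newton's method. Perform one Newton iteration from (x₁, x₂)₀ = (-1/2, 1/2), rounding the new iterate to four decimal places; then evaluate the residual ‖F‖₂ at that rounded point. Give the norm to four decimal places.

1.1597

At (-1/2, 1/2): F = (1.0000, 1.1250).
Jacobian J = [[4·x₁ + 5·x₂, 5·x₁ - 6·x₂ + 3], [10·x₁·x₂ - 6·x₁ + x₂, 5·x₁^2 + x₁ - 4·x₂]].
At the point, J = [[0.5000, -2.5000], [1.0000, -1.2500]] (det J = 1.8750).
Solving J·Δ = −F gives Δ = (-0.8333, 0.2333).
Then the next iterate is (x₁, x₂)₁ = (-1.3333, 0.7333).
Re-evaluating at (-1.3333, 0.7333): F = (0.253547, 1.131663), so ‖F‖₂ = 1.1597.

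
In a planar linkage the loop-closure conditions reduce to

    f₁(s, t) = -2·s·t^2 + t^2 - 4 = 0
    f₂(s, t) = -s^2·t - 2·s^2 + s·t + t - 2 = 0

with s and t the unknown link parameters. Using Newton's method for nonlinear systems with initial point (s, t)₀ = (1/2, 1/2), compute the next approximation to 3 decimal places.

At (1/2, 1/2): F = (-4.000, -1.875).
Jacobian J = [[-2·t^2, -4·s·t + 2·t], [-2·s·t - 4·s + t, -s^2 + s + 1]].
At the point, J = [[-0.500, 0.000], [-2.000, 1.250]] (det J = -0.625).
Solving J·Δ = −F gives Δ = (-8.000, -11.300).
Then the next iterate is (s, t)₁ = (-7.500, -10.800).

(-7.500, -10.800)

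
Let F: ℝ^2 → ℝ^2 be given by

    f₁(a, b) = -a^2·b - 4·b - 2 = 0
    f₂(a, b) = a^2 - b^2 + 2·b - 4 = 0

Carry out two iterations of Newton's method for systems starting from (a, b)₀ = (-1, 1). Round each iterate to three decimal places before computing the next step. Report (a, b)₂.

(-2.048, -0.231)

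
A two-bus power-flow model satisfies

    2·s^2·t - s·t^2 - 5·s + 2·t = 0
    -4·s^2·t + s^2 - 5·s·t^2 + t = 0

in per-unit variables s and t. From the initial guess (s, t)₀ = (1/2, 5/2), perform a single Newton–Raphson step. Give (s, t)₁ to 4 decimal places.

(0.6000, 0.9480)

At (1/2, 5/2): F = (0.6250, -15.3750).
Jacobian J = [[4·s·t - t^2 - 5, 2·s^2 - 2·s·t + 2], [-8·s·t + 2·s - 5·t^2, -4·s^2 - 10·s·t + 1]].
At the point, J = [[-6.2500, 0.0000], [-40.2500, -12.5000]] (det J = 78.1250).
Solving J·Δ = −F gives Δ = (0.1000, -1.5520).
Then the next iterate is (s, t)₁ = (0.6000, 0.9480).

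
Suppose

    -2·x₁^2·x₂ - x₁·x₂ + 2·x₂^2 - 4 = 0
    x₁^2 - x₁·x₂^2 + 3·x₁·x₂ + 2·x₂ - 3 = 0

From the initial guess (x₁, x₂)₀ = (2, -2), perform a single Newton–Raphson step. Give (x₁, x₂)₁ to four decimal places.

(2.1667, -0.5000)

At (2, -2): F = (24.0000, -23.0000).
Jacobian J = [[-4·x₁·x₂ - x₂, -2·x₁^2 - x₁ + 4·x₂], [2·x₁ - x₂^2 + 3·x₂, -2·x₁·x₂ + 3·x₁ + 2]].
At the point, J = [[18.0000, -18.0000], [-6.0000, 16.0000]] (det J = 180.0000).
Solving J·Δ = −F gives Δ = (0.1667, 1.5000).
Then the next iterate is (x₁, x₂)₁ = (2.1667, -0.5000).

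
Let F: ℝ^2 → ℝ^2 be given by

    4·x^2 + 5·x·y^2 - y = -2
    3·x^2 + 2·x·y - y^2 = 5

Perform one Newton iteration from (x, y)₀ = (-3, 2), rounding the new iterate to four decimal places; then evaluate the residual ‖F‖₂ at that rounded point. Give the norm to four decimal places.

6.6222

At (-3, 2): F = (-24.0000, 6.0000).
Jacobian J = [[8·x + 5·y^2, 10·x·y - 1], [6·x + 2·y, 2·x - 2·y]].
At the point, J = [[-4.0000, -61.0000], [-14.0000, -10.0000]] (det J = -814.0000).
Solving J·Δ = −F gives Δ = (0.7445, -0.4423).
Then the next iterate is (x, y)₁ = (-2.2555, 1.5577).
Re-evaluating at (-2.2555, 1.5577): F = (-6.572635, 0.808627), so ‖F‖₂ = 6.6222.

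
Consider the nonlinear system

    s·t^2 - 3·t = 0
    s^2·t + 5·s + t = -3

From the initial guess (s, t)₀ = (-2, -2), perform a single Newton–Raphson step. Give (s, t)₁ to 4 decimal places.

(-0.3333, -2.9333)

At (-2, -2): F = (-2.0000, -17.0000).
Jacobian J = [[t^2, 2·s·t - 3], [2·s·t + 5, s^2 + 1]].
At the point, J = [[4.0000, 5.0000], [13.0000, 5.0000]] (det J = -45.0000).
Solving J·Δ = −F gives Δ = (1.6667, -0.9333).
Then the next iterate is (s, t)₁ = (-0.3333, -2.9333).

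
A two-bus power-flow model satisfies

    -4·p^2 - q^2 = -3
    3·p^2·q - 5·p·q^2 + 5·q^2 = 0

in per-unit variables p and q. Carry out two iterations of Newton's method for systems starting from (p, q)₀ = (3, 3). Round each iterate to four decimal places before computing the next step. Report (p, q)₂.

(-3.2292, 11.5833)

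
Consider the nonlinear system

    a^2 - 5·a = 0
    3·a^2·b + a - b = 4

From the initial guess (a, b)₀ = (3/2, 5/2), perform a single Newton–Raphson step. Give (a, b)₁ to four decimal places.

At (3/2, 5/2): F = (-5.2500, 11.8750).
Jacobian J = [[2·a - 5, 0], [6·a·b + 1, 3·a^2 - 1]].
At the point, J = [[-2.0000, 0.0000], [23.5000, 5.7500]] (det J = -11.5000).
Solving J·Δ = −F gives Δ = (-2.6250, 8.6630).
Then the next iterate is (a, b)₁ = (-1.1250, 11.1630).

(-1.1250, 11.1630)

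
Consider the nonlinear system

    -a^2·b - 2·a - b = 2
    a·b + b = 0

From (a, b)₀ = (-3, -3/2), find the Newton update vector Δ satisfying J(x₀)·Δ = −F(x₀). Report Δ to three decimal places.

(1.143, 0.643)

At (-3, -3/2): F = (19.000, 3.000).
Jacobian J = [[-2·a·b - 2, -a^2 - 1], [b, a + 1]].
At the point, J = [[-11.000, -10.000], [-1.500, -2.000]] (det J = 7.000).
Solving J·Δ = −F gives Δ = (1.143, 0.643).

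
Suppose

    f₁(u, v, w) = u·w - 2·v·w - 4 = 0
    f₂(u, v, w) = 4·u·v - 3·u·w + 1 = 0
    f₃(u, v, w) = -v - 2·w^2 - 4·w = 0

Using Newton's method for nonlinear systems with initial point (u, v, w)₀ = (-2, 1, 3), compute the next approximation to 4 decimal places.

(-0.7842, 0.1995, 1.1125)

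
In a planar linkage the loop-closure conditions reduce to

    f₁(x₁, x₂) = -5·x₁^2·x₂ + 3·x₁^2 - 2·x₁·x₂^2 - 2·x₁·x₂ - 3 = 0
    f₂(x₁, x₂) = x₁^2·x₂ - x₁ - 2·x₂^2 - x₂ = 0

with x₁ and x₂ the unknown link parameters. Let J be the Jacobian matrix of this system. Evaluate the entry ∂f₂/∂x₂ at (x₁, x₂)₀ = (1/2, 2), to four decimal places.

-8.7500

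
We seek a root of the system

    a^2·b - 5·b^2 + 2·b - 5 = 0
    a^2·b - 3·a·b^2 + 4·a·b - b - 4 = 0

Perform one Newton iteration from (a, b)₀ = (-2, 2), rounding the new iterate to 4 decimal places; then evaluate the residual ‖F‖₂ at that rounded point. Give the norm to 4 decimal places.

At (-2, 2): F = (-13.0000, 10.0000).
Jacobian J = [[2·a·b, a^2 - 10·b + 2], [2·a·b - 3·b^2 + 4·b, a^2 - 6·a·b + 4·a - 1]].
At the point, J = [[-8.0000, -14.0000], [-12.0000, 19.0000]] (det J = -320.0000).
Solving J·Δ = −F gives Δ = (-0.3344, -0.7375).
Then the next iterate is (a, b)₁ = (-2.3344, 1.2625).
Re-evaluating at (-2.3344, 1.2625): F = (-3.564634, 0.991121), so ‖F‖₂ = 3.6999.

3.6999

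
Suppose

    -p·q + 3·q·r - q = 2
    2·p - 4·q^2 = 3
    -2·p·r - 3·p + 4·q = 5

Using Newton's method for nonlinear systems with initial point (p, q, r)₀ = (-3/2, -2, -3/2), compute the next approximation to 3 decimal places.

(8.167, -1.833, 2.611)

At (-3/2, -2, -3/2): F = (6.000, -22.000, -13.000).
Jacobian J = [[-q, -p + 3·r - 1, 3·q], [2, -8·q, 0], [-2·r - 3, 4, -2·p]].
At the point, J = [[2.000, -4.000, -6.000], [2.000, 16.000, 0.000], [0.000, 4.000, 3.000]] (det J = 72.000).
Solving J·Δ = −F gives Δ = (9.667, 0.167, 4.111).
Then the next iterate is (p, q, r)₁ = (8.167, -1.833, 2.611).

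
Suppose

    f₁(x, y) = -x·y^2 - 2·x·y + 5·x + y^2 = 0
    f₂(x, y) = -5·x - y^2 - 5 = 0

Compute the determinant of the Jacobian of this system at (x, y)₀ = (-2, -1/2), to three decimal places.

J = [[-y^2 - 2·y + 5, -2·x·y - 2·x + 2·y], [-5, -2·y]].
At the point, J = [[5.750, 1.000], [-5.000, 1.000]].
det J = 10.750.

10.750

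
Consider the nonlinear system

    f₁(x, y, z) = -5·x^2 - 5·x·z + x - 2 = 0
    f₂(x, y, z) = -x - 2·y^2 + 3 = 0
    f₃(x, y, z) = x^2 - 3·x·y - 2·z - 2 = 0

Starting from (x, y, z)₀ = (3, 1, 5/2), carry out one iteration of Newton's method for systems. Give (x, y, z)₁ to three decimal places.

(2.224, 0.694, -0.787)

At (3, 1, 5/2): F = (-81.500, -2.000, -7.000).
Jacobian J = [[-10·x - 5·z + 1, 0, -5·x], [-1, -4·y, 0], [2·x - 3·y, -3·x, -2]].
At the point, J = [[-41.500, 0.000, -15.000], [-1.000, -4.000, 0.000], [3.000, -9.000, -2.000]] (det J = -647.000).
Solving J·Δ = −F gives Δ = (-0.776, -0.306, -3.287).
Then the next iterate is (x, y, z)₁ = (2.224, 0.694, -0.787).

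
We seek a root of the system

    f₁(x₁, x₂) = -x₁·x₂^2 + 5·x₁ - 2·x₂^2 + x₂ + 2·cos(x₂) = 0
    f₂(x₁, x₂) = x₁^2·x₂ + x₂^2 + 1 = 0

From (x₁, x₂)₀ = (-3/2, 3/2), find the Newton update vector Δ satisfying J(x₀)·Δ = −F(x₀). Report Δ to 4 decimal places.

At (-3/2, 3/2): F = (-6.983526, 6.6250).
Jacobian J = [[-x₂^2 + 5, -2·x₁·x₂ - 4·x₂ - 2·sin(x₂) + 1], [2·x₁·x₂, x₁^2 + 2·x₂]].
At the point, J = [[2.7500, -2.494990], [-4.5000, 5.2500]] (det J = 3.210045).
Solving J·Δ = −F gives Δ = (6.2722, 4.1143).

(6.2722, 4.1143)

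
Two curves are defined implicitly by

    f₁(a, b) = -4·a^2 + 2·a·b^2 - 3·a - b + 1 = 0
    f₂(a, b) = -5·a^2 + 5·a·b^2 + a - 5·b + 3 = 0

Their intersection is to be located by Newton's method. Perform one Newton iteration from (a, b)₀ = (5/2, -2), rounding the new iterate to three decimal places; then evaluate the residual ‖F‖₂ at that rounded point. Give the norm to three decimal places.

At (5/2, -2): F = (-9.500, 34.250).
Jacobian J = [[-8·a + 2·b^2 - 3, 4·a·b - 1], [-10·a + 5·b^2 + 1, 10·a·b - 5]].
At the point, J = [[-15.000, -21.000], [-4.000, -55.000]] (det J = 741.000).
Solving J·Δ = −F gives Δ = (-1.676, 0.745).
Then the next iterate is (a, b)₁ = (0.824, -1.255).
Re-evaluating at (0.824, -1.255): F = (-0.33726, 13.19322), so ‖F‖₂ = 13.198.

13.198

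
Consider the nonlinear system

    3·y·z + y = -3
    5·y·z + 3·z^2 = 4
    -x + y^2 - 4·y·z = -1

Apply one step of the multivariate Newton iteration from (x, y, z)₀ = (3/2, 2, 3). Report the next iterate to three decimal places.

(2.516, 0.284, 2.026)

At (3/2, 2, 3): F = (23.000, 53.000, -20.500).
Jacobian J = [[0, 3·z + 1, 3·y], [0, 5·z, 5·y + 6·z], [-1, 2·y - 4·z, -4·y]].
At the point, J = [[0.000, 10.000, 6.000], [0.000, 15.000, 28.000], [-1.000, -8.000, -8.000]] (det J = -190.000).
Solving J·Δ = −F gives Δ = (1.016, -1.716, -0.974).
Then the next iterate is (x, y, z)₁ = (2.516, 0.284, 2.026).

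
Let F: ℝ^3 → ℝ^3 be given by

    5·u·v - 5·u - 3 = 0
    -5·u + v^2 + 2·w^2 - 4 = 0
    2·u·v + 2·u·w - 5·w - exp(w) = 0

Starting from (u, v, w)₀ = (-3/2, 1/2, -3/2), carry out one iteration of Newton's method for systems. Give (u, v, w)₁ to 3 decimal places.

(-1.267, 0.522, -0.315)

At (-3/2, 1/2, -3/2): F = (0.750, 8.250, 10.27687).
Jacobian J = [[5·v - 5, 5·u, 0], [-5, 2·v, 4·w], [2·v + 2·w, 2·u, 2·u - exp(w) - 5]].
At the point, J = [[-2.500, -7.500, 0.000], [-5.000, 1.000, -6.000], [-2.000, -3.000, -8.22313]] (det J = 283.92521).
Solving J·Δ = −F gives Δ = (0.233, 0.022, 1.185).
Then the next iterate is (u, v, w)₁ = (-1.267, 0.522, -0.315).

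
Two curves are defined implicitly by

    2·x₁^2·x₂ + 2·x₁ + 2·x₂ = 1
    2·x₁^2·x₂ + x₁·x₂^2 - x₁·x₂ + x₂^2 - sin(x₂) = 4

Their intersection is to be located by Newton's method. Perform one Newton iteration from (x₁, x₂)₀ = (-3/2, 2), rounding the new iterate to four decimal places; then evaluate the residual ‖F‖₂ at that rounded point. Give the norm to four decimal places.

At (-3/2, 2): F = (9.0000, 5.090703).
Jacobian J = [[4·x₁·x₂ + 2, 2·x₁^2 + 2], [4·x₁·x₂ + x₂^2 - x₂, 2·x₁^2 + 2·x₁·x₂ - x₁ + 2·x₂ - cos(x₂)]].
At the point, J = [[-10.0000, 6.5000], [-10.0000, 4.416147]] (det J = 20.838532).
Solving J·Δ = −F gives Δ = (-0.3194, -1.8760).
Then the next iterate is (x₁, x₂)₁ = (-1.8194, 0.1240).
Re-evaluating at (-1.8194, 0.1240): F = (-3.569866, -3.089742), so ‖F‖₂ = 4.7213.

4.7213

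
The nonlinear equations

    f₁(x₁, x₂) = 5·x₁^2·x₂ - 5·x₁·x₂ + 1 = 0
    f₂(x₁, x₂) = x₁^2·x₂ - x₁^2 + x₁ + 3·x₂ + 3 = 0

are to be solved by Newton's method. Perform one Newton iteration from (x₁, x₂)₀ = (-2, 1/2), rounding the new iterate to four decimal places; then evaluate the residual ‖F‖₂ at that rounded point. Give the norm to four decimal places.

4.4867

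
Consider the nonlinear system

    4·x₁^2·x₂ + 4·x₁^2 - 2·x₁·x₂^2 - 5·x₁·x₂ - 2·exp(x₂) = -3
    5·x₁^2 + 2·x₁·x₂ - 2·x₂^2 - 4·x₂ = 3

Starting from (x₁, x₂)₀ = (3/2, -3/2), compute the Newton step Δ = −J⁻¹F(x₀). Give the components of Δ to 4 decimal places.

At (3/2, -3/2): F = (2.553740, 5.2500).
Jacobian J = [[8·x₁·x₂ + 8·x₁ - 2·x₂^2 - 5·x₂, 4·x₁^2 - 4·x₁·x₂ - 5·x₁ - 2·exp(x₂)], [10·x₁ + 2·x₂, 2·x₁ - 4·x₂ - 4]].
At the point, J = [[-3.0000, 10.053740], [12.0000, 5.0000]] (det J = -135.644876).
Solving J·Δ = −F gives Δ = (-0.2950, -0.3420).

(-0.2950, -0.3420)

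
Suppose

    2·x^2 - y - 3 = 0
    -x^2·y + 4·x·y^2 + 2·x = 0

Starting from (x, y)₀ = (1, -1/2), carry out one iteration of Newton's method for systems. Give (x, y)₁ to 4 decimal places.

(1.3750, 0.5000)

At (1, -1/2): F = (-0.5000, 3.5000).
Jacobian J = [[4·x, -1], [-2·x·y + 4·y^2 + 2, -x^2 + 8·x·y]].
At the point, J = [[4.0000, -1.0000], [4.0000, -5.0000]] (det J = -16.0000).
Solving J·Δ = −F gives Δ = (0.3750, 1.0000).
Then the next iterate is (x, y)₁ = (1.3750, 0.5000).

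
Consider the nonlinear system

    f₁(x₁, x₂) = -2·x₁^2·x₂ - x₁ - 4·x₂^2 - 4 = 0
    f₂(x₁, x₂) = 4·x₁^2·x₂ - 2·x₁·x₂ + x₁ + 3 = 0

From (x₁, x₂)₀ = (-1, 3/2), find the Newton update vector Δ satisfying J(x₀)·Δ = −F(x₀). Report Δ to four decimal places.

At (-1, 3/2): F = (-15.0000, 11.0000).
Jacobian J = [[-4·x₁·x₂ - 1, -2·x₁^2 - 8·x₂], [8·x₁·x₂ - 2·x₂ + 1, 4·x₁^2 - 2·x₁]].
At the point, J = [[5.0000, -14.0000], [-14.0000, 6.0000]] (det J = -166.0000).
Solving J·Δ = −F gives Δ = (0.3855, -0.9337).

(0.3855, -0.9337)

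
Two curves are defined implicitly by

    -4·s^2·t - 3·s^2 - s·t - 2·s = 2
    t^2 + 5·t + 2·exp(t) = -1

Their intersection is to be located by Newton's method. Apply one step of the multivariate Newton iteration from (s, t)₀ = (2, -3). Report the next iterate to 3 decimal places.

At (2, -3): F = (36.000, -4.90043).
Jacobian J = [[-8·s·t - 6·s - t - 2, -4·s^2 - s], [0, 2·t + 2·exp(t) + 5]].
At the point, J = [[37.000, -18.000], [0.000, -0.90043]] (det J = -33.31576).
Solving J·Δ = −F gives Δ = (-3.621, -5.442).
Then the next iterate is (s, t)₁ = (-1.621, -8.442).

(-1.621, -8.442)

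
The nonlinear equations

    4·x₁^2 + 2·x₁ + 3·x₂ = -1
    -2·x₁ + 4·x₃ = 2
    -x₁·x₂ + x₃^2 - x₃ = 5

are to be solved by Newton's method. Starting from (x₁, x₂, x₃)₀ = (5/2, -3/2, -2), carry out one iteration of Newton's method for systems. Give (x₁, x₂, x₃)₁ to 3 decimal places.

At (5/2, -3/2, -2): F = (26.500, -15.000, 4.750).
Jacobian J = [[8·x₁ + 2, 3, 0], [-2, 0, 4], [-x₂, -x₁, 2·x₃ - 1]].
At the point, J = [[22.000, 3.000, 0.000], [-2.000, 0.000, 4.000], [1.500, -2.500, -5.000]] (det J = 208.000).
Solving J·Δ = −F gives Δ = (-0.466, -5.413, 3.517).
Then the next iterate is (x₁, x₂, x₃)₁ = (2.034, -6.913, 1.517).

(2.034, -6.913, 1.517)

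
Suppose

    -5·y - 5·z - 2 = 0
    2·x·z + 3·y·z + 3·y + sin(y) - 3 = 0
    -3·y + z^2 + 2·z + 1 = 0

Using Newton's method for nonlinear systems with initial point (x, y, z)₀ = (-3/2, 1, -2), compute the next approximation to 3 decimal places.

(0.678, -2.200, 1.800)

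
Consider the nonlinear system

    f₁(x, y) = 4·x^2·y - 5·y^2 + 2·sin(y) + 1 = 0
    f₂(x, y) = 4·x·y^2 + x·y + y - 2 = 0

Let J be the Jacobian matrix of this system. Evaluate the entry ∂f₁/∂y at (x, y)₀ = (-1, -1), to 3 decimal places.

15.081

∂f₁/∂y = 4·x^2 - 10·y + 2·cos(y).
At (-1, -1) this is 15.081.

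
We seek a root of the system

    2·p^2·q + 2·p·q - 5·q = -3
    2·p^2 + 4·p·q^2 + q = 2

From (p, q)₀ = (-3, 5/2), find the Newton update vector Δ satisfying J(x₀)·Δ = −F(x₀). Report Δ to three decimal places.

(0.588, -0.828)

At (-3, 5/2): F = (20.500, -56.500).
Jacobian J = [[4·p·q + 2·q, 2·p^2 + 2·p - 5], [4·p + 4·q^2, 8·p·q + 1]].
At the point, J = [[-25.000, 7.000], [13.000, -59.000]] (det J = 1384.000).
Solving J·Δ = −F gives Δ = (0.588, -0.828).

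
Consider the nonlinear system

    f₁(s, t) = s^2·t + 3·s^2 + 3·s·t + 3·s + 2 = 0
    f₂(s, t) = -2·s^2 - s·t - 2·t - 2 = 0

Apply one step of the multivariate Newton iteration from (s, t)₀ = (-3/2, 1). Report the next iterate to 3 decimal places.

At (-3/2, 1): F = (2.000, -7.000).
Jacobian J = [[2·s·t + 6·s + 3·t + 3, s^2 + 3·s], [-4·s - t, -s - 2]].
At the point, J = [[-6.000, -2.250], [5.000, -0.500]] (det J = 14.250).
Solving J·Δ = −F gives Δ = (1.175, -2.246).
Then the next iterate is (s, t)₁ = (-0.325, -1.246).

(-0.325, -1.246)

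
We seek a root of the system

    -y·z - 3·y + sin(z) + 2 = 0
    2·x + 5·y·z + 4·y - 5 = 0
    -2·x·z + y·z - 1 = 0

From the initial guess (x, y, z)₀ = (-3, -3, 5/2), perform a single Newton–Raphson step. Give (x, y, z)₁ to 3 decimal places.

(0.373, 0.641, 2.922)

At (-3, -3, 5/2): F = (19.09847, -60.500, 6.500).
Jacobian J = [[0, -z - 3, -y + cos(z)], [2, 5·z + 4, 5·y], [-2·z, z, -2·x + y]].
At the point, J = [[0.000, -5.500, 2.19886], [2.000, 16.500, -15.000], [-5.000, 2.500, 3.000]] (det J = -187.10007).
Solving J·Δ = −F gives Δ = (3.373, 3.641, 0.422).
Then the next iterate is (x, y, z)₁ = (0.373, 0.641, 2.922).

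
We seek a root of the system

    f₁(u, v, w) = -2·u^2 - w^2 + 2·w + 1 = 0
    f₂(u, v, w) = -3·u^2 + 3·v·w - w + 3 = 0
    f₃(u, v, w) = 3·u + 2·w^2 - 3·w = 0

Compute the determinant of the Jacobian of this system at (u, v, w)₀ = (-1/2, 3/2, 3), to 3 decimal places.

J = [[-4·u, 0, -2·w + 2], [-6·u, 3·w, 3·v - 1], [3, 0, 4·w - 3]].
At the point, J = [[2.000, 0.000, -4.000], [3.000, 9.000, 3.500], [3.000, 0.000, 9.000]].
det J = 270.000.

270.000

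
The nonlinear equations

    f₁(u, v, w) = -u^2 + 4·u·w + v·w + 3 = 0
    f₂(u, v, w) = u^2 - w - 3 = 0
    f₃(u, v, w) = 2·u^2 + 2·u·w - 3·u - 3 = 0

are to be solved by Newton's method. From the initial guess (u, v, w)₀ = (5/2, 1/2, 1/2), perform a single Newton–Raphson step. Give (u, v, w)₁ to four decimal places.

At (5/2, 1/2, 1/2): F = (2.0000, 2.7500, 4.5000).
Jacobian J = [[-2·u + 4·w, w, 4·u + v], [2·u, 0, -1], [4·u + 2·w - 3, 0, 2·u]].
At the point, J = [[-3.0000, 0.5000, 10.5000], [5.0000, 0.0000, -1.0000], [8.0000, 0.0000, 5.0000]] (det J = -16.5000).
Solving J·Δ = −F gives Δ = (-0.5530, -7.0000, -0.0152).
Then the next iterate is (u, v, w)₁ = (1.9470, -6.5000, 0.4848).

(1.9470, -6.5000, 0.4848)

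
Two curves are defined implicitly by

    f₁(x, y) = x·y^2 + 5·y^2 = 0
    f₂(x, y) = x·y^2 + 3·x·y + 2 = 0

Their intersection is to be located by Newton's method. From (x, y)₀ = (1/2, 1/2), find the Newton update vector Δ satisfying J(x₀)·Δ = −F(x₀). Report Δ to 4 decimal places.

(-1.4315, -0.1849)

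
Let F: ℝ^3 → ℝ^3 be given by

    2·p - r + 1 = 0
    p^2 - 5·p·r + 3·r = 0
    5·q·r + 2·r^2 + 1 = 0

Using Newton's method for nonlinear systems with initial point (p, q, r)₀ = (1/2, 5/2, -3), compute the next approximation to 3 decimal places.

At (1/2, 5/2, -3): F = (5.000, -1.250, -18.500).
Jacobian J = [[2, 0, -1], [2·p - 5·r, 0, -5·p + 3], [0, 5·r, 5·q + 4·r]].
At the point, J = [[2.000, 0.000, -1.000], [16.000, 0.000, 0.500], [0.000, -15.000, 0.500]] (det J = 255.000).
Solving J·Δ = −F gives Δ = (-0.074, -1.072, 4.853).
Then the next iterate is (p, q, r)₁ = (0.426, 1.428, 1.853).

(0.426, 1.428, 1.853)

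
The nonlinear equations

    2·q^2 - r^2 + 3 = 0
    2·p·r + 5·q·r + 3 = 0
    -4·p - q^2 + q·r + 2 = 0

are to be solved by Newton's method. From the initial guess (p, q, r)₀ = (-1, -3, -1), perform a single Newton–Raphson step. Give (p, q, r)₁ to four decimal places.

At (-1, -3, -1): F = (20.0000, 20.0000, 0.0000).
Jacobian J = [[0, 4·q, -2·r], [2·r, 5·r, 2·p + 5·q], [-4, -2·q + r, q]].
At the point, J = [[0.0000, -12.0000, 2.0000], [-2.0000, -5.0000, -17.0000], [-4.0000, 5.0000, -3.0000]] (det J = -804.0000).
Solving J·Δ = −F gives Δ = (1.8408, 1.7413, 0.4478).
Then the next iterate is (p, q, r)₁ = (0.8408, -1.2587, -0.5522).

(0.8408, -1.2587, -0.5522)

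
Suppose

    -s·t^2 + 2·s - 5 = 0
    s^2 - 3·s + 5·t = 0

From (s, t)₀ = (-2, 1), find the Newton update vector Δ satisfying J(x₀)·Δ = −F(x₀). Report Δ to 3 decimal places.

At (-2, 1): F = (-7.000, 15.000).
Jacobian J = [[-t^2 + 2, -2·s·t], [2·s - 3, 5]].
At the point, J = [[1.000, 4.000], [-7.000, 5.000]] (det J = 33.000).
Solving J·Δ = −F gives Δ = (2.879, 1.030).

(2.879, 1.030)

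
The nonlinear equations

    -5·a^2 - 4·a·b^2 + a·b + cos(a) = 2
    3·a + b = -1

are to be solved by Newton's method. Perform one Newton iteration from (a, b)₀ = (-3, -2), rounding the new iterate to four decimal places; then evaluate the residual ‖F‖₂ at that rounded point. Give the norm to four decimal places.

At (-3, -2): F = (6.010008, -10.0000).
Jacobian J = [[-10·a - 4·b^2 + b - sin(a), -8·a·b + a], [3, 1]].
At the point, J = [[12.141120, -51.0000], [3.0000, 1.0000]] (det J = 165.141120).
Solving J·Δ = −F gives Δ = (3.0519, 0.8444).
Then the next iterate is (a, b)₁ = (0.0519, -1.1556).
Re-evaluating at (0.0519, -1.1556): F = (-1.352022, 0.0001), so ‖F‖₂ = 1.3520.

1.3520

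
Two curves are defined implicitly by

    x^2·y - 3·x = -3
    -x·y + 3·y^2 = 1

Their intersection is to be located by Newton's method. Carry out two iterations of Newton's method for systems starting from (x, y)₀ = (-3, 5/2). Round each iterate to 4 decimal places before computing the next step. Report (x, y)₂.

At (-3, 5/2): F = (34.5000, 25.2500).
Jacobian J = [[2·x·y - 3, x^2], [-y, -x + 6·y]].
At the point, J = [[-18.0000, 9.0000], [-2.5000, 18.0000]] (det J = -301.5000).
Solving J·Δ = −F gives Δ = (1.3060, -1.2214).
Then the next iterate is (x, y)₁ = (-1.6940, 1.2786).
Round to (-1.6940, 1.2786) and repeat: F = (11.751117, 6.070402), J = [[-7.331897, 2.869636], [-1.2786, 9.3656]].
Δ = (1.4252, -0.4536), so (x, y)₂ = (-0.2688, 0.8250).

(-0.2688, 0.8250)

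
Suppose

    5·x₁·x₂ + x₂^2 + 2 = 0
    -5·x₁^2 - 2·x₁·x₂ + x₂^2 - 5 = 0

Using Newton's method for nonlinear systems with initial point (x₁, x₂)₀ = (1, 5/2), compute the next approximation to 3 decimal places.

(0.201, 1.423)

At (1, 5/2): F = (20.750, -8.750).
Jacobian J = [[5·x₂, 5·x₁ + 2·x₂], [-10·x₁ - 2·x₂, -2·x₁ + 2·x₂]].
At the point, J = [[12.500, 10.000], [-15.000, 3.000]] (det J = 187.500).
Solving J·Δ = −F gives Δ = (-0.799, -1.077).
Then the next iterate is (x₁, x₂)₁ = (0.201, 1.423).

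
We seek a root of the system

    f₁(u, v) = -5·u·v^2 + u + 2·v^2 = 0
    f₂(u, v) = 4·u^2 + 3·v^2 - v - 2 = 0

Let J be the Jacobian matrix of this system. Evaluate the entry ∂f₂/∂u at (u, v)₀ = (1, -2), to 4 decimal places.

∂f₂/∂u = 8·u.
At (1, -2) this is 8.0000.

8.0000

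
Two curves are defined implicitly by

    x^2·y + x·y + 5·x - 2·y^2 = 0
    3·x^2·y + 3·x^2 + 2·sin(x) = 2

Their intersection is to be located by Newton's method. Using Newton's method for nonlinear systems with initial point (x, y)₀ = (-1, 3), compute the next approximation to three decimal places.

At (-1, 3): F = (-23.000, 8.31706).
Jacobian J = [[2·x·y + y + 5, x^2 + x - 4·y], [6·x·y + 6·x + 2·cos(x), 3·x^2]].
At the point, J = [[2.000, -12.000], [-22.91940, 3.000]] (det J = -269.03274).
Solving J·Δ = −F gives Δ = (0.115, -1.898).
Then the next iterate is (x, y)₁ = (-0.885, 1.102).

(-0.885, 1.102)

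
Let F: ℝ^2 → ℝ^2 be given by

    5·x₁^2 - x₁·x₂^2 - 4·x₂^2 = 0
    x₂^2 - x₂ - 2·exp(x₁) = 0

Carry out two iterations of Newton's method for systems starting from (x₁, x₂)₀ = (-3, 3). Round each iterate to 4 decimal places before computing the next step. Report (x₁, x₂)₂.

(-1.2746, 1.4453)

At (-3, 3): F = (36.0000, 5.900426).
Jacobian J = [[10·x₁ - x₂^2, -2·x₁·x₂ - 8·x₂], [-2·exp(x₁), 2·x₂ - 1]].
At the point, J = [[-39.0000, -6.0000], [-0.099574, 5.0000]] (det J = -195.597445).
Solving J·Δ = −F gives Δ = (1.1013, -1.1582).
Then the next iterate is (x₁, x₂)₁ = (-1.8987, 1.8418).
Round to (-1.8987, 1.8418) and repeat: F = (10.897221, 1.250901), J = [[-22.379227, -7.740349], [-0.299526, 2.6836]].
Δ = (0.6241, -0.3965), so (x₁, x₂)₂ = (-1.2746, 1.4453).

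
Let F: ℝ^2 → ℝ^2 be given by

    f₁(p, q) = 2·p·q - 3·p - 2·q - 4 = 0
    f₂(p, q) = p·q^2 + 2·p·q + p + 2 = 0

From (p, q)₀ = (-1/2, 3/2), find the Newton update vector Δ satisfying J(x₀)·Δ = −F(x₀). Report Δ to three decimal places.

At (-1/2, 3/2): F = (-7.000, -1.125).
Jacobian J = [[2·q - 3, 2·p - 2], [q^2 + 2·q + 1, 2·p·q + 2·p]].
At the point, J = [[0.000, -3.000], [6.250, -2.500]] (det J = 18.750).
Solving J·Δ = −F gives Δ = (-0.753, -2.333).

(-0.753, -2.333)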